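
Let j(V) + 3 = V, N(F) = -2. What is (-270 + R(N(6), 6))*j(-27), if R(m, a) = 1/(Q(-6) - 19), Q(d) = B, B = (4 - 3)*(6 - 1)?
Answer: 56715/7 ≈ 8102.1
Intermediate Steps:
B = 5 (B = 1*5 = 5)
Q(d) = 5
j(V) = -3 + V
R(m, a) = -1/14 (R(m, a) = 1/(5 - 19) = 1/(-14) = -1/14)
(-270 + R(N(6), 6))*j(-27) = (-270 - 1/14)*(-3 - 27) = -3781/14*(-30) = 56715/7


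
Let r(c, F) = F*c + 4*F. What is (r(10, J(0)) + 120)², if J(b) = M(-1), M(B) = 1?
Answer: 17956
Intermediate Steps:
J(b) = 1
r(c, F) = 4*F + F*c
(r(10, J(0)) + 120)² = (1*(4 + 10) + 120)² = (1*14 + 120)² = (14 + 120)² = 134² = 17956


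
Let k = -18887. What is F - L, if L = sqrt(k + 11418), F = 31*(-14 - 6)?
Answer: -620 - I*sqrt(7469) ≈ -620.0 - 86.423*I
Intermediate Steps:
F = -620 (F = 31*(-20) = -620)
L = I*sqrt(7469) (L = sqrt(-18887 + 11418) = sqrt(-7469) = I*sqrt(7469) ≈ 86.423*I)
F - L = -620 - I*sqrt(7469)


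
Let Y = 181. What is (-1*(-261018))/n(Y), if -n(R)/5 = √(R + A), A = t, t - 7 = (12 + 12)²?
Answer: -130509*√191/955 ≈ -1888.7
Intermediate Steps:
t = 583 (t = 7 + (12 + 12)² = 7 + 24² = 7 + 576 = 583)
A = 583
n(R) = -5*√(583 + R) (n(R) = -5*√(R + 583) = -5*√(583 + R))
(-1*(-261018))/n(Y) = (-1*(-261018))/((-5*√(583 + 181))) = 261018/((-10*√191)) = 261018*(-√191/1910) = -130509*√191/955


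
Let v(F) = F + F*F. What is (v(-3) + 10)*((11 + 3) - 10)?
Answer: 64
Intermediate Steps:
v(F) = F + F**2
(v(-3) + 10)*((11 + 3) - 10) = (-3*(1 - 3) + 10)*((11 + 3) - 10) = (-3*(-2) + 10)*(14 - 10) = (6 + 10)*4 = 16*4 = 64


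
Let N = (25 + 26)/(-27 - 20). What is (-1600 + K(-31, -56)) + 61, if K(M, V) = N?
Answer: -72384/47 ≈ -1540.1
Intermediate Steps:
N = -51/47 (N = 51/(-47) = 51*(-1/47) = -51/47 ≈ -1.0851)
K(M, V) = -51/47
(-1600 + K(-31, -56)) + 61 = (-1600 - 51/47) + 61 = -75251/47 + 61 = -72384/47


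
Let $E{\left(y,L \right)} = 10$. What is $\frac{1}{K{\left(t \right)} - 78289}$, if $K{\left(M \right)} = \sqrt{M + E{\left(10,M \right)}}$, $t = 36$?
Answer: $- \frac{78289}{6129167475} - \frac{\sqrt{46}}{6129167475} \approx -1.2774 \cdot 10^{-5}$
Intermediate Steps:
$K{\left(M \right)} = \sqrt{10 + M}$ ($K{\left(M \right)} = \sqrt{M + 10} = \sqrt{10 + M}$)
$\frac{1}{K{\left(t \right)} - 78289} = \frac{1}{\sqrt{10 + 36} - 78289} = \frac{1}{\sqrt{46} - 78289} = \frac{1}{-78289 + \sqrt{46}}$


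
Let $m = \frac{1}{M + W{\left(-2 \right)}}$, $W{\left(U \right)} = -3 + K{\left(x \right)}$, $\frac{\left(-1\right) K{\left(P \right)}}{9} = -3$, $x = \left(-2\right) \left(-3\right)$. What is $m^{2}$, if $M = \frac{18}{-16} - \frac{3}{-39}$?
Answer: $\frac{10816}{5697769} \approx 0.0018983$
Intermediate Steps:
$x = 6$
$K{\left(P \right)} = 27$ ($K{\left(P \right)} = \left(-9\right) \left(-3\right) = 27$)
$W{\left(U \right)} = 24$ ($W{\left(U \right)} = -3 + 27 = 24$)
$M = - \frac{109}{104}$ ($M = 18 \left(- \frac{1}{16}\right) - - \frac{1}{13} = - \frac{9}{8} + \frac{1}{13} = - \frac{109}{104} \approx -1.0481$)
$m = \frac{104}{2387}$ ($m = \frac{1}{- \frac{109}{104} + 24} = \frac{1}{\frac{2387}{104}} = \frac{104}{2387} \approx 0.043569$)
$m^{2} = \left(\frac{104}{2387}\right)^{2} = \frac{10816}{5697769}$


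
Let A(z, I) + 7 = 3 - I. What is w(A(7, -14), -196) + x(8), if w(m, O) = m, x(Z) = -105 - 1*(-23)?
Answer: -72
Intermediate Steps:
A(z, I) = -4 - I (A(z, I) = -7 + (3 - I) = -4 - I)
x(Z) = -82 (x(Z) = -105 + 23 = -82)
w(A(7, -14), -196) + x(8) = (-4 - 1*(-14)) - 82 = (-4 + 14) - 82 = 10 - 82 = -72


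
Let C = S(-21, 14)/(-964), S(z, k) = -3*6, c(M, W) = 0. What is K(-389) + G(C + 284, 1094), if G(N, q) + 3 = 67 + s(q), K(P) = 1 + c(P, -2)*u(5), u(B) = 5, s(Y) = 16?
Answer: 81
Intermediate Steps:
S(z, k) = -18
C = 9/482 (C = -18/(-964) = -18*(-1/964) = 9/482 ≈ 0.018672)
K(P) = 1 (K(P) = 1 + 0*5 = 1 + 0 = 1)
G(N, q) = 80 (G(N, q) = -3 + (67 + 16) = -3 + 83 = 80)
K(-389) + G(C + 284, 1094) = 1 + 80 = 81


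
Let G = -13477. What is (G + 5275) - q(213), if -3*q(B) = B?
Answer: -8131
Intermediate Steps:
q(B) = -B/3
(G + 5275) - q(213) = (-13477 + 5275) - (-1)*213/3 = -8202 - 1*(-71) = -8202 + 71 = -8131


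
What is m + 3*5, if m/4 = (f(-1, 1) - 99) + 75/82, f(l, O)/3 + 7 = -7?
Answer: -22359/41 ≈ -545.34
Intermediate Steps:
f(l, O) = -42 (f(l, O) = -21 + 3*(-7) = -21 - 21 = -42)
m = -22974/41 (m = 4*((-42 - 99) + 75/82) = 4*(-141 + 75*(1/82)) = 4*(-141 + 75/82) = 4*(-11487/82) = -22974/41 ≈ -560.34)
m + 3*5 = -22974/41 + 3*5 = -22974/41 + 15 = -22359/41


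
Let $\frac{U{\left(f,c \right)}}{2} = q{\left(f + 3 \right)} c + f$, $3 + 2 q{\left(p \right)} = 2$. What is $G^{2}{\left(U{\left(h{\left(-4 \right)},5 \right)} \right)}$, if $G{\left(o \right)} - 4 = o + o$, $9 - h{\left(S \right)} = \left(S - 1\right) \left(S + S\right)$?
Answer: $16900$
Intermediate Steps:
$q{\left(p \right)} = - \frac{1}{2}$ ($q{\left(p \right)} = - \frac{3}{2} + \frac{1}{2} \cdot 2 = - \frac{3}{2} + 1 = - \frac{1}{2}$)
$h{\left(S \right)} = 9 - 2 S \left(-1 + S\right)$ ($h{\left(S \right)} = 9 - \left(S - 1\right) \left(S + S\right) = 9 - \left(-1 + S\right) 2 S = 9 - 2 S \left(-1 + S\right)$)
$U{\left(f,c \right)} = - c + 2 f$ ($U{\left(f,c \right)} = 2 \left(- \frac{c}{2} + f\right) = 2 \left(f - \frac{c}{2}\right) = - c + 2 f$)
$G{\left(o \right)} = 4 + 2 o$ ($G{\left(o \right)} = 4 + \left(o + o\right) = 4 + 2 o$)
$G^{2}{\left(U{\left(h{\left(-4 \right)},5 \right)} \right)} = \left(4 + 2 \left(\left(-1\right) 5 + 2 \left(9 - 2 \left(-4\right)^{2} + 2 \left(-4\right)\right)\right)\right)^{2} = \left(4 + 2 \left(-5 + 2 \left(9 - 32 - 8\right)\right)\right)^{2} = \left(4 + 2 \left(-5 + 2 \left(-31\right)\right)\right)^{2} = \left(4 + 2 \left(-5 - 62\right)\right)^{2} = \left(4 + 2 \left(-67\right)\right)^{2} = \left(4 - 134\right)^{2} = \left(-130\right)^{2} = 16900$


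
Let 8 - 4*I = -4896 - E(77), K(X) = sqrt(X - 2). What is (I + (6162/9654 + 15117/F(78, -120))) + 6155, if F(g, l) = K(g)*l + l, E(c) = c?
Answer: 35732195501/4827000 - 5039*sqrt(19)/1500 ≈ 7387.9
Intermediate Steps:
K(X) = sqrt(-2 + X)
I = 4981/4 (I = 2 - (-4896 - 1*77)/4 = 2 - (-4896 - 77)/4 = 2 - 1/4*(-4973) = 2 + 4973/4 = 4981/4 ≈ 1245.3)
F(g, l) = l + l*sqrt(-2 + g) (F(g, l) = sqrt(-2 + g)*l + l = l*sqrt(-2 + g) + l = l + l*sqrt(-2 + g))
(I + (6162/9654 + 15117/F(78, -120))) + 6155 = (4981/4 + (6162/9654 + 15117/((-120*(1 + sqrt(-2 + 78)))))) + 6155 = (4981/4 + (6162*(1/9654) + 15117/((-120*(1 + sqrt(76)))))) + 6155 = (4981/4 + (1027/1609 + 15117/((-120*(1 + 2*sqrt(19)))))) + 6155 = (4981/4 + (1027/1609 + 15117/(-120 - 240*sqrt(19)))) + 6155 = (8018537/6436 + 15117/(-120 - 240*sqrt(19))) + 6155 = 47632117/6436 + 15117/(-120 - 240*sqrt(19))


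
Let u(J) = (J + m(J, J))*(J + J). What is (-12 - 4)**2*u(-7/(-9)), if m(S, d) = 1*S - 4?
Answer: -78848/81 ≈ -973.43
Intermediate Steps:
m(S, d) = -4 + S (m(S, d) = S - 4 = -4 + S)
u(J) = 2*J*(-4 + 2*J) (u(J) = (J + (-4 + J))*(J + J) = (-4 + 2*J)*(2*J) = 2*J*(-4 + 2*J))
(-12 - 4)**2*u(-7/(-9)) = (-12 - 4)**2*(4*(-7/(-9))*(-2 - 7/(-9))) = (-16)**2*(4*(-7*(-1/9))*(-2 - 7*(-1/9))) = 256*(4*(7/9)*(-2 + 7/9)) = 256*(4*(7/9)*(-11/9)) = 256*(-308/81) = -78848/81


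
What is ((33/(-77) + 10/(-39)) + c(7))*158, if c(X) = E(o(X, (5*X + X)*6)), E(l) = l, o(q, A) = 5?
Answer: 186124/273 ≈ 681.77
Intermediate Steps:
c(X) = 5
((33/(-77) + 10/(-39)) + c(7))*158 = ((33/(-77) + 10/(-39)) + 5)*158 = ((33*(-1/77) + 10*(-1/39)) + 5)*158 = ((-3/7 - 10/39) + 5)*158 = (-187/273 + 5)*158 = (1178/273)*158 = 186124/273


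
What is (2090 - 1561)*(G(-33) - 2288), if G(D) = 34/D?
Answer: -39959602/33 ≈ -1.2109e+6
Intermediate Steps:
(2090 - 1561)*(G(-33) - 2288) = (2090 - 1561)*(34/(-33) - 2288) = 529*(34*(-1/33) - 2288) = 529*(-34/33 - 2288) = 529*(-75538/33) = -39959602/33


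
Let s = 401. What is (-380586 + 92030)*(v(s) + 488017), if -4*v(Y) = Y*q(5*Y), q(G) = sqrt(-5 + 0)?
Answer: -140820233452 + 28927739*I*sqrt(5) ≈ -1.4082e+11 + 6.4684e+7*I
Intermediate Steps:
q(G) = I*sqrt(5) (q(G) = sqrt(-5) = I*sqrt(5))
v(Y) = -I*Y*sqrt(5)/4 (v(Y) = -Y*I*sqrt(5)/4 = -I*Y*sqrt(5)/4)
(-380586 + 92030)*(v(s) + 488017) = (-380586 + 92030)*(-1/4*I*401*sqrt(5) + 488017) = -288556*(-401*I*sqrt(5)/4 + 488017) = -288556*(488017 - 401*I*sqrt(5)/4) = -140820233452 + 28927739*I*sqrt(5)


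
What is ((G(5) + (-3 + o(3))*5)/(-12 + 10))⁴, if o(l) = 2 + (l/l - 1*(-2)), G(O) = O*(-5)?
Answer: 50625/16 ≈ 3164.1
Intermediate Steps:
G(O) = -5*O
o(l) = 5 (o(l) = 2 + (1 + 2) = 2 + 3 = 5)
((G(5) + (-3 + o(3))*5)/(-12 + 10))⁴ = ((-5*5 + (-3 + 5)*5)/(-12 + 10))⁴ = ((-25 + 2*5)/(-2))⁴ = ((-25 + 10)*(-½))⁴ = (-15*(-½))⁴ = (15/2)⁴ = 50625/16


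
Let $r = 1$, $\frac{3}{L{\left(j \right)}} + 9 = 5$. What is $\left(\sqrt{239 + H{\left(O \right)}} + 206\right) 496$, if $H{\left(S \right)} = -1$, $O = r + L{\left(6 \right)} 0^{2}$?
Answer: $102176 + 496 \sqrt{238} \approx 1.0983 \cdot 10^{5}$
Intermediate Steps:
$L{\left(j \right)} = - \frac{3}{4}$ ($L{\left(j \right)} = \frac{3}{-9 + 5} = \frac{3}{-4} = 3 \left(- \frac{1}{4}\right) = - \frac{3}{4}$)
$O = 1$ ($O = 1 - \frac{3 \cdot 0^{2}}{4} = 1 - 0 = 1 + 0 = 1$)
$\left(\sqrt{239 + H{\left(O \right)}} + 206\right) 496 = \left(\sqrt{239 - 1} + 206\right) 496 = \left(\sqrt{238} + 206\right) 496 = \left(206 + \sqrt{238}\right) 496 = 102176 + 496 \sqrt{238}$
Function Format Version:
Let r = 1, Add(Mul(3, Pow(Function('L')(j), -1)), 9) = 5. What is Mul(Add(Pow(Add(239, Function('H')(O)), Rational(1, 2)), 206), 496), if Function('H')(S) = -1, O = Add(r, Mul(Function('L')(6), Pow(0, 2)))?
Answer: Add(102176, Mul(496, Pow(238, Rational(1, 2)))) ≈ 1.0983e+5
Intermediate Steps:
Function('L')(j) = Rational(-3, 4) (Function('L')(j) = Mul(3, Pow(Add(-9, 5), -1)) = Mul(3, Pow(-4, -1)) = Mul(3, Rational(-1, 4)) = Rational(-3, 4))
O = 1 (O = Add(1, Mul(Rational(-3, 4), Pow(0, 2))) = Add(1, Mul(Rational(-3, 4), 0)) = Add(1, 0) = 1)
Mul(Add(Pow(Add(239, Function('H')(O)), Rational(1, 2)), 206), 496) = Mul(Add(Pow(Add(239, -1), Rational(1, 2)), 206), 496) = Mul(Add(Pow(238, Rational(1, 2)), 206), 496) = Mul(Add(206, Pow(238, Rational(1, 2))), 496) = Add(102176, Mul(496, Pow(238, Rational(1, 2))))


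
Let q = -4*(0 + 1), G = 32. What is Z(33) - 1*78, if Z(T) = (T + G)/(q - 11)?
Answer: -247/3 ≈ -82.333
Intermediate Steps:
q = -4 (q = -4*1 = -4)
Z(T) = -32/15 - T/15 (Z(T) = (T + 32)/(-4 - 11) = (32 + T)/(-15) = (32 + T)*(-1/15) = -32/15 - T/15)
Z(33) - 1*78 = (-32/15 - 1/15*33) - 1*78 = (-32/15 - 11/5) - 78 = -13/3 - 78 = -247/3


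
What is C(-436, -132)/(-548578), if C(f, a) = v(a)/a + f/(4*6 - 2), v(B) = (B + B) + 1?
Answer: 2353/72412296 ≈ 3.2494e-5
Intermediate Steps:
v(B) = 1 + 2*B (v(B) = 2*B + 1 = 1 + 2*B)
C(f, a) = f/22 + (1 + 2*a)/a (C(f, a) = (1 + 2*a)/a + f/(4*6 - 2) = (1 + 2*a)/a + f/(24 - 2) = (1 + 2*a)/a + f/22 = f/22 + (1 + 2*a)/a)
C(-436, -132)/(-548578) = (2 + 1/(-132) + (1/22)*(-436))/(-548578) = (2 - 1/132 - 218/11)*(-1/548578) = -2353/132*(-1/548578) = 2353/72412296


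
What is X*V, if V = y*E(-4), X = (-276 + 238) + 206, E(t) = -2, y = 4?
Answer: -1344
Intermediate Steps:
X = 168 (X = -38 + 206 = 168)
V = -8 (V = 4*(-2) = -8)
X*V = 168*(-8) = -1344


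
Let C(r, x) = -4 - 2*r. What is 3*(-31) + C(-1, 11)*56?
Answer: -205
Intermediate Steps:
3*(-31) + C(-1, 11)*56 = 3*(-31) + (-4 - 2*(-1))*56 = -93 + (-4 + 2)*56 = -93 - 2*56 = -93 - 112 = -205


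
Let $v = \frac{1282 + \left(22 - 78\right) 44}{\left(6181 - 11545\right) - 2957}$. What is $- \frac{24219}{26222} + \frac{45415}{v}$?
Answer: $\frac{2477304591718}{7748601} \approx 3.1971 \cdot 10^{5}$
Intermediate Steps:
$v = \frac{1182}{8321}$ ($v = \frac{1282 - 2464}{\left(6181 - 11545\right) - 2957} = \frac{1282 - 2464}{-5364 - 2957} = - \frac{1182}{-8321} = \left(-1182\right) \left(- \frac{1}{8321}\right) = \frac{1182}{8321} \approx 0.14205$)
$- \frac{24219}{26222} + \frac{45415}{v} = - \frac{24219}{26222} + \frac{45415}{\frac{1182}{8321}} = \left(-24219\right) \frac{1}{26222} + 45415 \cdot \frac{8321}{1182} = - \frac{24219}{26222} + \frac{377898215}{1182} = \frac{2477304591718}{7748601}$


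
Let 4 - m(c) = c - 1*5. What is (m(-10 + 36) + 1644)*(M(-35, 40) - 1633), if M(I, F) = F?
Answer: -2591811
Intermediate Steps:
m(c) = 9 - c (m(c) = 4 - (c - 1*5) = 4 - (c - 5) = 4 - (-5 + c) = 4 + (5 - c) = 9 - c)
(m(-10 + 36) + 1644)*(M(-35, 40) - 1633) = ((9 - (-10 + 36)) + 1644)*(40 - 1633) = ((9 - 1*26) + 1644)*(-1593) = ((9 - 26) + 1644)*(-1593) = (-17 + 1644)*(-1593) = 1627*(-1593) = -2591811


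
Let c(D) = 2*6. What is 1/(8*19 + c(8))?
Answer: 1/164 ≈ 0.0060976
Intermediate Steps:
c(D) = 12
1/(8*19 + c(8)) = 1/(8*19 + 12) = 1/(152 + 12) = 1/164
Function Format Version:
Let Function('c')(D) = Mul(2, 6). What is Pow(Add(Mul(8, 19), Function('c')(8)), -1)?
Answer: Rational(1, 164) ≈ 0.0060976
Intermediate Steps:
Function('c')(D) = 12
Pow(Add(Mul(8, 19), Function('c')(8)), -1) = Pow(Add(Mul(8, 19), 12), -1) = Pow(Add(152, 12), -1) = Pow(164, -1) = Rational(1, 164)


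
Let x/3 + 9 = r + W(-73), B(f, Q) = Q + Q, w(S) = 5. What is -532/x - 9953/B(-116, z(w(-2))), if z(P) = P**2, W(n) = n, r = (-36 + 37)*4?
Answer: -1151201/5850 ≈ -196.79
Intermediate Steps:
r = 4 (r = 1*4 = 4)
B(f, Q) = 2*Q
x = -234 (x = -27 + 3*(4 - 73) = -27 + 3*(-69) = -27 - 207 = -234)
-532/x - 9953/B(-116, z(w(-2))) = -532/(-234) - 9953/(2*5**2) = -532*(-1/234) - 9953/(2*25) = 266/117 - 9953/50 = -1151201/5850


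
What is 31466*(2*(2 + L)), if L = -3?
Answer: -62932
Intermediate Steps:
31466*(2*(2 + L)) = 31466*(2*(2 - 3)) = 31466*(2*(-1)) = 31466*(-2) = -62932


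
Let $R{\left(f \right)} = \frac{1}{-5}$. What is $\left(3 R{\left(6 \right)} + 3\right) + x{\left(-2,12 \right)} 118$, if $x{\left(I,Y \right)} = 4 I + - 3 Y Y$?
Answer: $- \frac{259588}{5} \approx -51918.0$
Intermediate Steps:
$R{\left(f \right)} = - \frac{1}{5}$
$x{\left(I,Y \right)} = - 3 Y^{2} + 4 I$ ($x{\left(I,Y \right)} = 4 I - 3 Y^{2} = - 3 Y^{2} + 4 I$)
$\left(3 R{\left(6 \right)} + 3\right) + x{\left(-2,12 \right)} 118 = \left(3 \left(- \frac{1}{5}\right) + 3\right) + \left(- 3 \cdot 12^{2} + 4 \left(-2\right)\right) 118 = \left(- \frac{3}{5} + 3\right) + \left(\left(-3\right) 144 - 8\right) 118 = \frac{12}{5} + \left(-432 - 8\right) 118 = \frac{12}{5} - 51920 = - \frac{259588}{5}$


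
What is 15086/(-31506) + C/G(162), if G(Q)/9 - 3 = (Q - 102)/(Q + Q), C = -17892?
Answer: -423103363/677379 ≈ -624.62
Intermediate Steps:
G(Q) = 27 + 9*(-102 + Q)/(2*Q) (G(Q) = 27 + 9*((Q - 102)/(Q + Q)) = 27 + 9*((-102 + Q)/((2*Q))) = 27 + 9*((-102 + Q)*(1/(2*Q))) = 27 + 9*((-102 + Q)/(2*Q)) = 27 + 9*(-102 + Q)/(2*Q))
15086/(-31506) + C/G(162) = 15086/(-31506) - 17892/(63/2 - 459/162) = 15086*(-1/31506) - 17892/(63/2 - 459*1/162) = -7543/15753 - 17892/(63/2 - 17/6) = -7543/15753 - 17892/86/3 = -7543/15753 - 17892*3/86 = -7543/15753 - 26838/43 = -423103363/677379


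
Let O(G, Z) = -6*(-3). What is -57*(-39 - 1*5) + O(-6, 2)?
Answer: 2526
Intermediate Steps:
O(G, Z) = 18
-57*(-39 - 1*5) + O(-6, 2) = -57*(-39 - 1*5) + 18 = -57*(-39 - 5) + 18 = -57*(-44) + 18 = 2508 + 18 = 2526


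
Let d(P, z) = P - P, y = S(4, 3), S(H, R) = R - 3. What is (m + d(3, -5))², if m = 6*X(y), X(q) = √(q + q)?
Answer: 0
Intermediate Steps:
S(H, R) = -3 + R
y = 0 (y = -3 + 3 = 0)
d(P, z) = 0
X(q) = √2*√q (X(q) = √(2*q) = √2*√q)
m = 0 (m = 6*(√2*√0) = 6*(√2*0) = 6*0 = 0)
(m + d(3, -5))² = (0 + 0)² = 0² = 0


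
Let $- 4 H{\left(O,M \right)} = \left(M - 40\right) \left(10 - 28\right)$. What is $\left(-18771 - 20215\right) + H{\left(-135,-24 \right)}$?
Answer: $-39274$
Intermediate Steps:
$H{\left(O,M \right)} = -180 + \frac{9 M}{2}$ ($H{\left(O,M \right)} = - \frac{\left(M - 40\right) \left(10 - 28\right)}{4} = - \frac{\left(-40 + M\right) \left(-18\right)}{4} = - \frac{720 - 18 M}{4} = -180 + \frac{9 M}{2}$)
$\left(-18771 - 20215\right) + H{\left(-135,-24 \right)} = \left(-18771 - 20215\right) + \left(-180 + \frac{9}{2} \left(-24\right)\right) = -38986 - 288 = -39274$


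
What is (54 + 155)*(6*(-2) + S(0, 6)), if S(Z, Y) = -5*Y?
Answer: -8778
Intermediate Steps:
(54 + 155)*(6*(-2) + S(0, 6)) = (54 + 155)*(6*(-2) - 5*6) = 209*(-12 - 30) = 209*(-42) = -8778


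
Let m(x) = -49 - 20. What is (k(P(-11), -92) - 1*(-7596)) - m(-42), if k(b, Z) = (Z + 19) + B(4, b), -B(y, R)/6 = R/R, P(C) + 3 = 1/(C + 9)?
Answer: 7586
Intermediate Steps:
P(C) = -3 + 1/(9 + C) (P(C) = -3 + 1/(C + 9) = -3 + 1/(9 + C))
B(y, R) = -6 (B(y, R) = -6*R/R = -6*1 = -6)
k(b, Z) = 13 + Z (k(b, Z) = (Z + 19) - 6 = (19 + Z) - 6 = 13 + Z)
m(x) = -69
(k(P(-11), -92) - 1*(-7596)) - m(-42) = ((13 - 92) - 1*(-7596)) - 1*(-69) = (-79 + 7596) + 69 = 7517 + 69 = 7586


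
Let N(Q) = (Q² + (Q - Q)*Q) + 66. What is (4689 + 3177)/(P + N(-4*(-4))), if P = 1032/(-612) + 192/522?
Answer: 1938969/79048 ≈ 24.529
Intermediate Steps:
N(Q) = 66 + Q² (N(Q) = (Q² + 0*Q) + 66 = (Q² + 0) + 66 = Q² + 66 = 66 + Q²)
P = -650/493 (P = 1032*(-1/612) + 192*(1/522) = -86/51 + 32/87 = -650/493 ≈ -1.3185)
(4689 + 3177)/(P + N(-4*(-4))) = (4689 + 3177)/(-650/493 + (66 + (-4*(-4))²)) = 7866/(-650/493 + (66 + 16²)) = 7866/(-650/493 + (66 + 256)) = 7866/(-650/493 + 322) = 7866/(158096/493) = 7866*(493/158096) = 1938969/79048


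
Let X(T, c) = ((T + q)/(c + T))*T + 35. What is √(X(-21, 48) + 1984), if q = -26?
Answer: 10*√185/3 ≈ 45.338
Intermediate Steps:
X(T, c) = 35 + T*(-26 + T)/(T + c) (X(T, c) = ((T - 26)/(c + T))*T + 35 = ((-26 + T)/(T + c))*T + 35 = T*(-26 + T)/(T + c) + 35 = 35 + T*(-26 + T)/(T + c))
√(X(-21, 48) + 1984) = √(((-21)² + 9*(-21) + 35*48)/(-21 + 48) + 1984) = √((441 - 189 + 1680)/27 + 1984) = √((1/27)*1932 + 1984) = √(644/9 + 1984) = √(18500/9) = 10*√185/3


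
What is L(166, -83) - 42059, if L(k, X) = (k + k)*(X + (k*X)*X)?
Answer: 379596953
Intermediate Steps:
L(k, X) = 2*k*(X + k*X²) (L(k, X) = (2*k)*(X + (X*k)*X) = (2*k)*(X + k*X²) = 2*k*(X + k*X²))
L(166, -83) - 42059 = 2*(-83)*166*(1 - 83*166) - 42059 = 2*(-83)*166*(1 - 13778) - 42059 = 2*(-83)*166*(-13777) - 42059 = 379639012 - 42059 = 379596953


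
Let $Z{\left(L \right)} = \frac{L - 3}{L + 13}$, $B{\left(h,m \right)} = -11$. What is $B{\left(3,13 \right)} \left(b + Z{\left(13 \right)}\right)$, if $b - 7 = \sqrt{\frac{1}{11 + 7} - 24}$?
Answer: $- \frac{1056}{13} - \frac{11 i \sqrt{862}}{6} \approx -81.231 - 53.826 i$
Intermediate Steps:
$b = 7 + \frac{i \sqrt{862}}{6}$ ($b = 7 + \sqrt{\frac{1}{11 + 7} - 24} = 7 + \sqrt{\frac{1}{18} - 24} = 7 + \sqrt{- \frac{431}{18}} = 7 + \frac{i \sqrt{862}}{6} \approx 7.0 + 4.8933 i$)
$Z{\left(L \right)} = \frac{-3 + L}{13 + L}$
$B{\left(3,13 \right)} \left(b + Z{\left(13 \right)}\right) = - 11 \left(\left(7 + \frac{i \sqrt{862}}{6}\right) + \frac{-3 + 13}{13 + 13}\right) = - 11 \left(\left(7 + \frac{i \sqrt{862}}{6}\right) + \frac{1}{26} \cdot 10\right) = - 11 \left(\left(7 + \frac{i \sqrt{862}}{6}\right) + \frac{5}{13}\right) = - 11 \left(\frac{96}{13} + \frac{i \sqrt{862}}{6}\right) = - \frac{1056}{13} - \frac{11 i \sqrt{862}}{6}$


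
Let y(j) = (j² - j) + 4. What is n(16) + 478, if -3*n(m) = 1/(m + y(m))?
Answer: 372839/780 ≈ 478.00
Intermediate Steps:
y(j) = 4 + j² - j
n(m) = -1/(3*(4 + m²)) (n(m) = -1/(3*(m + (4 + m² - m))) = -1/(3*(4 + m²)))
n(16) + 478 = -1/(12 + 3*16²) + 478 = -1/(12 + 3*256) + 478 = -1/(12 + 768) + 478 = -1/780 + 478 = 372839/780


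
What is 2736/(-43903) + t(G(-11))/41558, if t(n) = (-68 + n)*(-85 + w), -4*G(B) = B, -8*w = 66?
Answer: 2454845751/29192333984 ≈ 0.084092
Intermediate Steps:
w = -33/4 (w = -⅛*66 = -33/4 ≈ -8.2500)
G(B) = -B/4
t(n) = 6341 - 373*n/4 (t(n) = (-68 + n)*(-85 - 33/4) = (-68 + n)*(-373/4) = 6341 - 373*n/4)
2736/(-43903) + t(G(-11))/41558 = 2736/(-43903) + (6341 - (-373)*(-11)/16)/41558 = 2736*(-1/43903) + (6341 - 373/4*11/4)*(1/41558) = -2736/43903 + (6341 - 4103/16)*(1/41558) = -2736/43903 + (97353/16)*(1/41558) = -2736/43903 + 97353/664928 = 2454845751/29192333984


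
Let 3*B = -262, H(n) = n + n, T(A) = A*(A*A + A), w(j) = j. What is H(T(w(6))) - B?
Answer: 1774/3 ≈ 591.33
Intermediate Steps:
T(A) = A*(A + A²) (T(A) = A*(A² + A) = A*(A + A²))
H(n) = 2*n
B = -262/3 (B = (⅓)*(-262) = -262/3 ≈ -87.333)
H(T(w(6))) - B = 2*(6²*(1 + 6)) - 1*(-262/3) = 2*(36*7) + 262/3 = 2*252 + 262/3 = 504 + 262/3 = 1774/3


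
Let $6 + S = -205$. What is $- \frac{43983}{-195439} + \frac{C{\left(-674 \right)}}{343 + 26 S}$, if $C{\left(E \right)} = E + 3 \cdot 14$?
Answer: $\frac{349722017}{1005142777} \approx 0.34793$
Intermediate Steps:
$S = -211$ ($S = -6 - 205 = -211$)
$C{\left(E \right)} = 42 + E$ ($C{\left(E \right)} = E + 42 = 42 + E$)
$- \frac{43983}{-195439} + \frac{C{\left(-674 \right)}}{343 + 26 S} = - \frac{43983}{-195439} + \frac{42 - 674}{343 + 26 \left(-211\right)} = \left(-43983\right) \left(- \frac{1}{195439}\right) - \frac{632}{343 - 5486} = \frac{43983}{195439} - \frac{632}{-5143} = \frac{43983}{195439} - - \frac{632}{5143} = \frac{43983}{195439} + \frac{632}{5143} = \frac{349722017}{1005142777}$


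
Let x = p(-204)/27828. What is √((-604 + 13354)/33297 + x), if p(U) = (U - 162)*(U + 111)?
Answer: √472881375901286/17159054 ≈ 1.2673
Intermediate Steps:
p(U) = (-162 + U)*(111 + U)
x = 1891/1546 (x = (-17982 + (-204)² - 51*(-204))/27828 = (-17982 + 41616 + 10404)*(1/27828) = 34038*(1/27828) = 1891/1546 ≈ 1.2232)
√((-604 + 13354)/33297 + x) = √((-604 + 13354)/33297 + 1891/1546) = √(12750*(1/33297) + 1891/1546) = √(4250/11099 + 1891/1546) = √(27558709/17159054) = √472881375901286/17159054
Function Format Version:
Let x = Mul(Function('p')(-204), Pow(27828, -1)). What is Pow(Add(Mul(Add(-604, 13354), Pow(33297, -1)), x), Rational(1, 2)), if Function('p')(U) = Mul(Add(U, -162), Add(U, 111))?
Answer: Mul(Rational(1, 17159054), Pow(472881375901286, Rational(1, 2))) ≈ 1.2673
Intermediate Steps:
Function('p')(U) = Mul(Add(-162, U), Add(111, U))
x = Rational(1891, 1546) (x = Mul(Add(-17982, Pow(-204, 2), Mul(-51, -204)), Pow(27828, -1)) = Mul(Add(-17982, 41616, 10404), Rational(1, 27828)) = Mul(34038, Rational(1, 27828)) = Rational(1891, 1546) ≈ 1.2232)
Pow(Add(Mul(Add(-604, 13354), Pow(33297, -1)), x), Rational(1, 2)) = Pow(Add(Mul(Add(-604, 13354), Pow(33297, -1)), Rational(1891, 1546)), Rational(1, 2)) = Pow(Add(Mul(12750, Rational(1, 33297)), Rational(1891, 1546)), Rational(1, 2)) = Pow(Add(Rational(4250, 11099), Rational(1891, 1546)), Rational(1, 2)) = Pow(Rational(27558709, 17159054), Rational(1, 2)) = Mul(Rational(1, 17159054), Pow(472881375901286, Rational(1, 2)))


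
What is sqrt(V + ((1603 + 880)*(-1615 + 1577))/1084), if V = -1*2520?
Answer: I*sqrt(765855214)/542 ≈ 51.059*I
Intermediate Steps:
V = -2520
sqrt(V + ((1603 + 880)*(-1615 + 1577))/1084) = sqrt(-2520 + ((1603 + 880)*(-1615 + 1577))/1084) = sqrt(-2520 + (2483*(-38))*(1/1084)) = sqrt(-2520 - 94354*1/1084) = sqrt(-2520 - 47177/542) = sqrt(-1413017/542) = I*sqrt(765855214)/542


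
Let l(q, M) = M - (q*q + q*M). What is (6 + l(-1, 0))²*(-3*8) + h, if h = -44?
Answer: -644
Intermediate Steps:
l(q, M) = M - q² - M*q (l(q, M) = M - (q² + M*q) = M + (-q² - M*q) = M - q² - M*q)
(6 + l(-1, 0))²*(-3*8) + h = (6 + (0 - 1*(-1)² - 1*0*(-1)))²*(-3*8) - 44 = (6 + (0 - 1*1 + 0))²*(-24) - 44 = (6 + (0 - 1 + 0))²*(-24) - 44 = (6 - 1)²*(-24) - 44 = 5²*(-24) - 44 = 25*(-24) - 44 = -600 - 44 = -644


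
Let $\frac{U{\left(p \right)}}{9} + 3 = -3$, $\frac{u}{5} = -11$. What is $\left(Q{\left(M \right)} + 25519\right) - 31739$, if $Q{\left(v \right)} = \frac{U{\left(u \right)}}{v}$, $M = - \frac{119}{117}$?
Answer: $- \frac{733862}{119} \approx -6166.9$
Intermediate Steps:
$u = -55$ ($u = 5 \left(-11\right) = -55$)
$U{\left(p \right)} = -54$ ($U{\left(p \right)} = -27 + 9 \left(-3\right) = -27 - 27 = -54$)
$M = - \frac{119}{117}$ ($M = \left(-119\right) \frac{1}{117} = - \frac{119}{117} \approx -1.0171$)
$Q{\left(v \right)} = - \frac{54}{v}$
$\left(Q{\left(M \right)} + 25519\right) - 31739 = \left(- \frac{54}{- \frac{119}{117}} + 25519\right) - 31739 = \left(\left(-54\right) \left(- \frac{117}{119}\right) + 25519\right) - 31739 = \left(\frac{6318}{119} + 25519\right) - 31739 = \frac{3043079}{119} - 31739 = - \frac{733862}{119}$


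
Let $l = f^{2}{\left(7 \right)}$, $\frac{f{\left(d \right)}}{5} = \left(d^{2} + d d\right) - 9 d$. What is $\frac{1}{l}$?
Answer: $\frac{1}{30625} \approx 3.2653 \cdot 10^{-5}$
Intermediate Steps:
$f{\left(d \right)} = - 45 d + 10 d^{2}$ ($f{\left(d \right)} = 5 \left(\left(d^{2} + d d\right) - 9 d\right) = 5 \left(\left(d^{2} + d^{2}\right) - 9 d\right) = 5 \left(2 d^{2} - 9 d\right) = 5 \left(- 9 d + 2 d^{2}\right) = - 45 d + 10 d^{2}$)
$l = 30625$ ($l = \left(5 \cdot 7 \left(-9 + 2 \cdot 7\right)\right)^{2} = \left(5 \cdot 7 \left(-9 + 14\right)\right)^{2} = \left(5 \cdot 7 \cdot 5\right)^{2} = 175^{2} = 30625$)
$\frac{1}{l} = \frac{1}{30625}$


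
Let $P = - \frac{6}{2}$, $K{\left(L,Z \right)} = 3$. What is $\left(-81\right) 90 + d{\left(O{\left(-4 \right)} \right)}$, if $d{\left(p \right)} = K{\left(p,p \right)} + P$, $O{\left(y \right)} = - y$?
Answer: $-7290$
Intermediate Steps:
$P = -3$ ($P = \left(-6\right) \frac{1}{2} = -3$)
$d{\left(p \right)} = 0$ ($d{\left(p \right)} = 3 - 3 = 0$)
$\left(-81\right) 90 + d{\left(O{\left(-4 \right)} \right)} = \left(-81\right) 90 + 0 = -7290 + 0 = -7290$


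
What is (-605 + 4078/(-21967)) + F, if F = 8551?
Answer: 174545704/21967 ≈ 7945.8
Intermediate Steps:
(-605 + 4078/(-21967)) + F = (-605 + 4078/(-21967)) + 8551 = (-605 + 4078*(-1/21967)) + 8551 = (-605 - 4078/21967) + 8551 = -13294113/21967 + 8551 = 174545704/21967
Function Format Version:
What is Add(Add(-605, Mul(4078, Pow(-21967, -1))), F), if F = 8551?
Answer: Rational(174545704, 21967) ≈ 7945.8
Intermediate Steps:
Add(Add(-605, Mul(4078, Pow(-21967, -1))), F) = Add(Add(-605, Mul(4078, Pow(-21967, -1))), 8551) = Add(Add(-605, Mul(4078, Rational(-1, 21967))), 8551) = Add(Add(-605, Rational(-4078, 21967)), 8551) = Add(Rational(-13294113, 21967), 8551) = Rational(174545704, 21967)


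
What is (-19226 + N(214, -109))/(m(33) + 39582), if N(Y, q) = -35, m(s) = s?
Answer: -19261/39615 ≈ -0.48620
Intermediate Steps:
(-19226 + N(214, -109))/(m(33) + 39582) = (-19226 - 35)/(33 + 39582) = -19261/39615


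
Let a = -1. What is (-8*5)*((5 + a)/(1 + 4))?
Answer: -32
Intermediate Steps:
(-8*5)*((5 + a)/(1 + 4)) = (-8*5)*((5 - 1)/(1 + 4)) = -160/5 = -40*4/5 = -32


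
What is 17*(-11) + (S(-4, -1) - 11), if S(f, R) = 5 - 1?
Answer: -194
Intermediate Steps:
S(f, R) = 4
17*(-11) + (S(-4, -1) - 11) = 17*(-11) + (4 - 11) = -187 - 7 = -194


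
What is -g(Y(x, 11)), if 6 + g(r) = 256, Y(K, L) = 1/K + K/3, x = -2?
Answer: -250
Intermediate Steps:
Y(K, L) = 1/K + K/3 (Y(K, L) = 1/K + K*(⅓) = 1/K + K/3)
g(r) = 250 (g(r) = -6 + 256 = 250)
-g(Y(x, 11)) = -1*250 = -250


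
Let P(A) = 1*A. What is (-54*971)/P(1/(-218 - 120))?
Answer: 17722692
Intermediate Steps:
P(A) = A
(-54*971)/P(1/(-218 - 120)) = (-54*971)/(1/(-218 - 120)) = -52434/(1/(-338)) = -52434/(-1/338) = -52434*(-338) = 17722692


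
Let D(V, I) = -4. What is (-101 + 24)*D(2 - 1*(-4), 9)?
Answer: 308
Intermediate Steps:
(-101 + 24)*D(2 - 1*(-4), 9) = (-101 + 24)*(-4) = -77*(-4) = 308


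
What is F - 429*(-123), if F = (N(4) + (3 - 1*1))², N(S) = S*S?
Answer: 53091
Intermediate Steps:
N(S) = S²
F = 324 (F = (4² + (3 - 1*1))² = (16 + (3 - 1))² = (16 + 2)² = 18² = 324)
F - 429*(-123) = 324 - 429*(-123) = 324 + 52767 = 53091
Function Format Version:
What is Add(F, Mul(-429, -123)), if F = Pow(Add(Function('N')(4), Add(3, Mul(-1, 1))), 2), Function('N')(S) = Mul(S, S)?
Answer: 53091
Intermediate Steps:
Function('N')(S) = Pow(S, 2)
F = 324 (F = Pow(Add(Pow(4, 2), Add(3, Mul(-1, 1))), 2) = Pow(Add(16, Add(3, -1)), 2) = Pow(Add(16, 2), 2) = Pow(18, 2) = 324)
Add(F, Mul(-429, -123)) = Add(324, Mul(-429, -123)) = Add(324, 52767) = 53091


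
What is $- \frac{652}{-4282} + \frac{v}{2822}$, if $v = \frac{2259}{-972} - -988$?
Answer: $\frac{327272849}{652525416} \approx 0.50155$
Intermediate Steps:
$v = \frac{106453}{108}$ ($v = 2259 \left(- \frac{1}{972}\right) + 988 = - \frac{251}{108} + 988 = \frac{106453}{108} \approx 985.68$)
$- \frac{652}{-4282} + \frac{v}{2822} = - \frac{652}{-4282} + \frac{106453}{108 \cdot 2822} = \left(-652\right) \left(- \frac{1}{4282}\right) + \frac{106453}{108} \cdot \frac{1}{2822} = \frac{326}{2141} + \frac{106453}{304776} = \frac{327272849}{652525416}$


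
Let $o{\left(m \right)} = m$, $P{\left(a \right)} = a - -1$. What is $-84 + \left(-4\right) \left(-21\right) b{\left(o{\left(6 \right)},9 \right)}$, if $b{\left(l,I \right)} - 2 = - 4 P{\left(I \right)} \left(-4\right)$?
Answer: $13524$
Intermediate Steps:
$P{\left(a \right)} = 1 + a$ ($P{\left(a \right)} = a + 1 = 1 + a$)
$b{\left(l,I \right)} = 18 + 16 I$ ($b{\left(l,I \right)} = 2 + - 4 \left(1 + I\right) \left(-4\right) = 2 + \left(-4 - 4 I\right) \left(-4\right) = 2 + \left(16 + 16 I\right) = 18 + 16 I$)
$-84 + \left(-4\right) \left(-21\right) b{\left(o{\left(6 \right)},9 \right)} = -84 + \left(-4\right) \left(-21\right) \left(18 + 16 \cdot 9\right) = -84 + 84 \left(18 + 144\right) = -84 + 84 \cdot 162 = -84 + 13608 = 13524$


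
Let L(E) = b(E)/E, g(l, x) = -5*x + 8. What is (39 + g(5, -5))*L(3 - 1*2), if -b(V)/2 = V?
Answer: -144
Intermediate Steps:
g(l, x) = 8 - 5*x
b(V) = -2*V
L(E) = -2 (L(E) = (-2*E)/E = -2)
(39 + g(5, -5))*L(3 - 1*2) = (39 + (8 - 5*(-5)))*(-2) = (39 + (8 + 25))*(-2) = (39 + 33)*(-2) = 72*(-2) = -144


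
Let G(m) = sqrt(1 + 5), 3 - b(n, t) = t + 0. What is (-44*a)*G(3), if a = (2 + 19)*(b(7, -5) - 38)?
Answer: 27720*sqrt(6) ≈ 67900.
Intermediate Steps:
b(n, t) = 3 - t (b(n, t) = 3 - (t + 0) = 3 - t)
G(m) = sqrt(6)
a = -630 (a = (2 + 19)*((3 - 1*(-5)) - 38) = 21*((3 + 5) - 38) = 21*(8 - 38) = 21*(-30) = -630)
(-44*a)*G(3) = (-44*(-630))*sqrt(6) = 27720*sqrt(6)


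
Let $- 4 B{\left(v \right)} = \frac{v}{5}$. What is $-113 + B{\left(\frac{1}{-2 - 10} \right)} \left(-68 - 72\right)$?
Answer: $- \frac{1363}{12} \approx -113.58$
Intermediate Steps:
$B{\left(v \right)} = - \frac{v}{20}$ ($B{\left(v \right)} = - \frac{v \frac{1}{5}}{4} = - \frac{\frac{1}{5} v}{4} = - \frac{v}{20}$)
$-113 + B{\left(\frac{1}{-2 - 10} \right)} \left(-68 - 72\right) = -113 + - \frac{1}{20 \left(-2 - 10\right)} \left(-68 - 72\right) = -113 + - \frac{1}{20 \left(-12\right)} \left(-68 - 72\right) = -113 + \left(- \frac{1}{20}\right) \left(- \frac{1}{12}\right) \left(-140\right) = -113 + \frac{1}{240} \left(-140\right) = -113 - \frac{7}{12} = - \frac{1363}{12}$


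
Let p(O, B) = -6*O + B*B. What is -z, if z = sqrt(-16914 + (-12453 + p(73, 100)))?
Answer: -I*sqrt(19805) ≈ -140.73*I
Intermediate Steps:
p(O, B) = B**2 - 6*O (p(O, B) = -6*O + B**2 = B**2 - 6*O)
z = I*sqrt(19805) (z = sqrt(-16914 + (-12453 + (100**2 - 6*73))) = sqrt(-16914 + (-12453 + (10000 - 438))) = sqrt(-16914 + (-12453 + 9562)) = sqrt(-16914 - 2891) = sqrt(-19805) = I*sqrt(19805) ≈ 140.73*I)
-z = -I*sqrt(19805)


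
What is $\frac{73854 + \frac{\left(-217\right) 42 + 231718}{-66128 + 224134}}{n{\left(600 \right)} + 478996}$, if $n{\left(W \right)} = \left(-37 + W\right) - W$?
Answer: $\frac{5834798864}{37839197877} \approx 0.1542$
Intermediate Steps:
$n{\left(W \right)} = -37$
$\frac{73854 + \frac{\left(-217\right) 42 + 231718}{-66128 + 224134}}{n{\left(600 \right)} + 478996} = \frac{73854 + \frac{\left(-217\right) 42 + 231718}{-66128 + 224134}}{-37 + 478996} = \frac{73854 + \frac{-9114 + 231718}{158006}}{478959} = \left(73854 + 222604 \cdot \frac{1}{158006}\right) \frac{1}{478959} = \left(73854 + \frac{111302}{79003}\right) \frac{1}{478959} = \frac{5834798864}{79003} \cdot \frac{1}{478959} = \frac{5834798864}{37839197877}$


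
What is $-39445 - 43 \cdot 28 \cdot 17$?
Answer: $-59913$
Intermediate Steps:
$-39445 - 43 \cdot 28 \cdot 17 = -39445 - 1204 \cdot 17 = -39445 - 20468 = -59913$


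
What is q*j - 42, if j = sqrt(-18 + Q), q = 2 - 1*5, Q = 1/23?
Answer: -42 - 3*I*sqrt(9499)/23 ≈ -42.0 - 12.713*I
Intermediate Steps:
Q = 1/23 ≈ 0.043478
q = -3 (q = 2 - 5 = -3)
j = I*sqrt(9499)/23 (j = sqrt(-18 + 1/23) = sqrt(-413/23) = I*sqrt(9499)/23 ≈ 4.2375*I)
q*j - 42 = -3*I*sqrt(9499)/23 - 42 = -42 - 3*I*sqrt(9499)/23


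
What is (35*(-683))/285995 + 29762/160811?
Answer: 933519247/9198228389 ≈ 0.10149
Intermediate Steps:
(35*(-683))/285995 + 29762/160811 = -23905*1/285995 + 29762*(1/160811) = -4781/57199 + 29762/160811 = 933519247/9198228389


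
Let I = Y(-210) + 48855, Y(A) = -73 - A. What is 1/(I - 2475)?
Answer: 1/46517 ≈ 2.1498e-5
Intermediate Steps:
I = 48992 (I = (-73 - 1*(-210)) + 48855 = (-73 + 210) + 48855 = 137 + 48855 = 48992)
1/(I - 2475) = 1/(48992 - 2475) = 1/46517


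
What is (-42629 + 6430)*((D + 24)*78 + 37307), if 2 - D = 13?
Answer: -1387181879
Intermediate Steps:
D = -11 (D = 2 - 1*13 = 2 - 13 = -11)
(-42629 + 6430)*((D + 24)*78 + 37307) = (-42629 + 6430)*((-11 + 24)*78 + 37307) = -36199*(13*78 + 37307) = -36199*(1014 + 37307) = -36199*38321 = -1387181879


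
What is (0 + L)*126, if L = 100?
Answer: 12600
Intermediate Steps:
(0 + L)*126 = (0 + 100)*126 = 100*126 = 12600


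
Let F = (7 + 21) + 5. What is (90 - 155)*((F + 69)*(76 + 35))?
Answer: -735930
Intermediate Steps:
F = 33 (F = 28 + 5 = 33)
(90 - 155)*((F + 69)*(76 + 35)) = (90 - 155)*((33 + 69)*(76 + 35)) = -6630*111 = -65*11322 = -735930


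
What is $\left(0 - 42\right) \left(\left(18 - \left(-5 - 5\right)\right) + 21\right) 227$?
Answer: $-467166$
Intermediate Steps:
$\left(0 - 42\right) \left(\left(18 - \left(-5 - 5\right)\right) + 21\right) 227 = - 42 \left(\left(18 - -10\right) + 21\right) 227 = - 42 \left(\left(18 + 10\right) + 21\right) 227 = - 42 \left(28 + 21\right) 227 = \left(-42\right) 49 \cdot 227 = \left(-2058\right) 227 = -467166$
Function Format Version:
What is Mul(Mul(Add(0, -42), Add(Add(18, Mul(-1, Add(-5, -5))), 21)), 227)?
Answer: -467166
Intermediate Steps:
Mul(Mul(Add(0, -42), Add(Add(18, Mul(-1, Add(-5, -5))), 21)), 227) = Mul(Mul(-42, Add(Add(18, Mul(-1, -10)), 21)), 227) = Mul(Mul(-42, Add(Add(18, 10), 21)), 227) = Mul(Mul(-42, Add(28, 21)), 227) = Mul(Mul(-42, 49), 227) = Mul(-2058, 227) = -467166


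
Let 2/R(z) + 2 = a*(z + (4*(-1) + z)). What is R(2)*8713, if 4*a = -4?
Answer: -8713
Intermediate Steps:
a = -1 (a = (1/4)*(-4) = -1)
R(z) = 2/(2 - 2*z) (R(z) = 2/(-2 - (z + (4*(-1) + z))) = 2/(-2 - (z + (-4 + z))) = 2/(-2 - (-4 + 2*z)) = 2/(-2 + (4 - 2*z)) = 2/(2 - 2*z))
R(2)*8713 = -1/(-1 + 2)*8713 = -1/1*8713 = -1*1*8713 = -1*8713 = -8713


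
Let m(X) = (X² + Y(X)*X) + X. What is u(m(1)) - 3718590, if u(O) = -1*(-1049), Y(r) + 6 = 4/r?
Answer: -3717541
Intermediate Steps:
Y(r) = -6 + 4/r
m(X) = X + X² + X*(-6 + 4/X) (m(X) = (X² + (-6 + 4/X)*X) + X = (X² + X*(-6 + 4/X)) + X = X + X² + X*(-6 + 4/X))
u(O) = 1049
u(m(1)) - 3718590 = 1049 - 3718590 = -3717541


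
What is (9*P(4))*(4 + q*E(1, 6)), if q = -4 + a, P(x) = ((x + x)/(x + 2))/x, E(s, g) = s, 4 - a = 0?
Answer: 12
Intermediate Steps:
a = 4 (a = 4 - 1*0 = 4 + 0 = 4)
P(x) = 2/(2 + x) (P(x) = ((2*x)/(2 + x))/x = (2*x/(2 + x))/x = 2/(2 + x))
q = 0 (q = -4 + 4 = 0)
(9*P(4))*(4 + q*E(1, 6)) = (9*(2/(2 + 4)))*(4 + 0*1) = (9*(2/6))*(4 + 0) = (9*(2*(⅙)))*4 = (9*(⅓))*4 = 3*4 = 12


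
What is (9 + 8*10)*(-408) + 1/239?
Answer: -8678567/239 ≈ -36312.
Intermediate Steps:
(9 + 8*10)*(-408) + 1/239 = (9 + 80)*(-408) + 1/239 = 89*(-408) + 1/239 = -36312 + 1/239 = -8678567/239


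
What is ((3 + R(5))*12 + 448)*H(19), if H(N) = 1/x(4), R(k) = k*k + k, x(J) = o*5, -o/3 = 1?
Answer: -844/15 ≈ -56.267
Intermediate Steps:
o = -3 (o = -3*1 = -3)
x(J) = -15 (x(J) = -3*5 = -15)
R(k) = k + k**2 (R(k) = k**2 + k = k + k**2)
H(N) = -1/15 (H(N) = 1/(-15) = -1/15)
((3 + R(5))*12 + 448)*H(19) = ((3 + 5*(1 + 5))*12 + 448)*(-1/15) = ((3 + 5*6)*12 + 448)*(-1/15) = ((3 + 30)*12 + 448)*(-1/15) = (33*12 + 448)*(-1/15) = (396 + 448)*(-1/15) = 844*(-1/15) = -844/15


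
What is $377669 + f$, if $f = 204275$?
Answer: $581944$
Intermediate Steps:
$377669 + f = 377669 + 204275 = 581944$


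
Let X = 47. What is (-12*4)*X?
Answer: -2256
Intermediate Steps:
(-12*4)*X = -12*4*47 = -48*47 = -2256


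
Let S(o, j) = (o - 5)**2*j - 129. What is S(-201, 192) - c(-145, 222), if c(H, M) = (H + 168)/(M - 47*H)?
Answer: 57334541548/7037 ≈ 8.1476e+6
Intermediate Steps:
c(H, M) = (168 + H)/(M - 47*H)
S(o, j) = -129 + j*(-5 + o)**2 (S(o, j) = (-5 + o)**2*j - 129 = j*(-5 + o)**2 - 129 = -129 + j*(-5 + o)**2)
S(-201, 192) - c(-145, 222) = (-129 + 192*(-5 - 201)**2) - (-168 - 1*(-145))/(-1*222 + 47*(-145)) = (-129 + 192*(-206)**2) - (-168 + 145)/(-222 - 6815) = (-129 + 192*42436) - (-23)/(-7037) = (-129 + 8147712) - (-1)*(-23)/7037 = 8147583 - 1*23/7037 = 8147583 - 23/7037 = 57334541548/7037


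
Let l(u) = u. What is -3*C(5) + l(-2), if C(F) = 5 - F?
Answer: -2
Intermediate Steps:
-3*C(5) + l(-2) = -3*(5 - 1*5) - 2 = -3*(5 - 5) - 2 = -3*0 - 2 = 0 - 2 = -2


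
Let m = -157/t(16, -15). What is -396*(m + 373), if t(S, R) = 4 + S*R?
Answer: -8730315/59 ≈ -1.4797e+5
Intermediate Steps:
t(S, R) = 4 + R*S
m = 157/236 (m = -157/(4 - 15*16) = -157/(4 - 240) = -157/(-236) = -157*(-1/236) = 157/236 ≈ 0.66525)
-396*(m + 373) = -396*(157/236 + 373) = -396*88185/236 = -8730315/59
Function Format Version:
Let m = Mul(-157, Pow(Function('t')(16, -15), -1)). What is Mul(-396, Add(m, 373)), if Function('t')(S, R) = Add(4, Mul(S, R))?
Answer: Rational(-8730315, 59) ≈ -1.4797e+5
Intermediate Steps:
Function('t')(S, R) = Add(4, Mul(R, S))
m = Rational(157, 236) (m = Mul(-157, Pow(Add(4, Mul(-15, 16)), -1)) = Mul(-157, Pow(Add(4, -240), -1)) = Mul(-157, Pow(-236, -1)) = Mul(-157, Rational(-1, 236)) = Rational(157, 236) ≈ 0.66525)
Mul(-396, Add(m, 373)) = Mul(-396, Add(Rational(157, 236), 373)) = Mul(-396, Rational(88185, 236)) = Rational(-8730315, 59)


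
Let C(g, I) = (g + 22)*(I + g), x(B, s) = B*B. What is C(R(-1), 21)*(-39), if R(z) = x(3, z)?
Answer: -36270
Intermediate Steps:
x(B, s) = B**2
R(z) = 9 (R(z) = 3**2 = 9)
C(g, I) = (22 + g)*(I + g)
C(R(-1), 21)*(-39) = (9**2 + 22*21 + 22*9 + 21*9)*(-39) = (81 + 462 + 198 + 189)*(-39) = 930*(-39) = -36270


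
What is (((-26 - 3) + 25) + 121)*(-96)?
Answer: -11232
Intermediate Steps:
(((-26 - 3) + 25) + 121)*(-96) = ((-29 + 25) + 121)*(-96) = (-4 + 121)*(-96) = 117*(-96) = -11232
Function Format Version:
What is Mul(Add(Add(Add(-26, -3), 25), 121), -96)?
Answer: -11232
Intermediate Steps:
Mul(Add(Add(Add(-26, -3), 25), 121), -96) = Mul(Add(Add(-29, 25), 121), -96) = Mul(Add(-4, 121), -96) = Mul(117, -96) = -11232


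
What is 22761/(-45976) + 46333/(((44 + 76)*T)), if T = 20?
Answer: 259447451/13792800 ≈ 18.810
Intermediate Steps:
22761/(-45976) + 46333/(((44 + 76)*T)) = 22761/(-45976) + 46333/(((44 + 76)*20)) = 22761*(-1/45976) + 46333/((120*20)) = -22761/45976 + 46333/2400 = 259447451/13792800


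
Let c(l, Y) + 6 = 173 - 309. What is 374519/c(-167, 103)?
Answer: -374519/142 ≈ -2637.5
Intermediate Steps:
c(l, Y) = -142 (c(l, Y) = -6 + (173 - 309) = -6 - 136 = -142)
374519/c(-167, 103) = 374519/(-142) = 374519*(-1/142) = -374519/142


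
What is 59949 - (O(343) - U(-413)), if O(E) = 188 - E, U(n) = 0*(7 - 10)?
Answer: 60104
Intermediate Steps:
U(n) = 0 (U(n) = 0*(-3) = 0)
59949 - (O(343) - U(-413)) = 59949 - ((188 - 1*343) - 1*0) = 59949 - ((188 - 343) + 0) = 59949 - (-155 + 0) = 59949 - 1*(-155) = 59949 + 155 = 60104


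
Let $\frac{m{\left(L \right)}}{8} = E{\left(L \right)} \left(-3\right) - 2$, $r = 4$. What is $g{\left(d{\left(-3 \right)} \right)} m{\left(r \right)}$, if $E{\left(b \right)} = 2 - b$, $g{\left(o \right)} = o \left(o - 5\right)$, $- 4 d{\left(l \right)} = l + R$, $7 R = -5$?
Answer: $- \frac{5928}{49} \approx -120.98$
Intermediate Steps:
$R = - \frac{5}{7}$ ($R = \frac{1}{7} \left(-5\right) = - \frac{5}{7} \approx -0.71429$)
$d{\left(l \right)} = \frac{5}{28} - \frac{l}{4}$ ($d{\left(l \right)} = - \frac{l - \frac{5}{7}}{4} = - \frac{- \frac{5}{7} + l}{4} = \frac{5}{28} - \frac{l}{4}$)
$g{\left(o \right)} = o \left(-5 + o\right)$
$m{\left(L \right)} = -64 + 24 L$ ($m{\left(L \right)} = 8 \left(\left(2 - L\right) \left(-3\right) - 2\right) = 8 \left(\left(-6 + 3 L\right) - 2\right) = 8 \left(-8 + 3 L\right) = -64 + 24 L$)
$g{\left(d{\left(-3 \right)} \right)} m{\left(r \right)} = \left(\frac{5}{28} - - \frac{3}{4}\right) \left(-5 + \left(\frac{5}{28} - - \frac{3}{4}\right)\right) \left(-64 + 24 \cdot 4\right) = \left(\frac{5}{28} + \frac{3}{4}\right) \left(-5 + \left(\frac{5}{28} + \frac{3}{4}\right)\right) \left(-64 + 96\right) = \frac{13 \left(-5 + \frac{13}{14}\right)}{14} \cdot 32 = \frac{13}{14} \left(- \frac{57}{14}\right) 32 = \left(- \frac{741}{196}\right) 32 = - \frac{5928}{49}$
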